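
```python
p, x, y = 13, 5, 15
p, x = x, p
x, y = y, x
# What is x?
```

Trace:
`p, x, y = 13, 5, 15` → p = 13; x = 5; y = 15
`p, x = x, p` → p = 5; x = 13
`x, y = y, x` → x = 15; y = 13
So x = 15

Answer: 15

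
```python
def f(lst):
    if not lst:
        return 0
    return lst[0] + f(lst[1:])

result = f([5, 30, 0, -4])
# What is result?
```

5 + 30 + 0 + (-4) + 0 = 31

Answer: 31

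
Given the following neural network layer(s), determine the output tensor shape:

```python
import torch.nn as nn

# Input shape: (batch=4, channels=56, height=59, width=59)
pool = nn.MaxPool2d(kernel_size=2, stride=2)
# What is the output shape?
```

Input: (4, 56, 59, 59) -> Output: (4, 56, 29, 29)

Answer: (4, 56, 29, 29)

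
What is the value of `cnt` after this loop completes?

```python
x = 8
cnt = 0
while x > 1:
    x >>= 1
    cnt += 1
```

Count right shifts until 1
`cnt` takes the values: 0 → 1 → 2 → 3

Answer: 3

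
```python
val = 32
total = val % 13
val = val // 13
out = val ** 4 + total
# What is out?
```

Trace:
`val = 32` → val = 32
`total = val % 13` → total = 6
`val = val // 13` → val = 2
`out = val ** 4 + total` → out = 22
So out = 22

Answer: 22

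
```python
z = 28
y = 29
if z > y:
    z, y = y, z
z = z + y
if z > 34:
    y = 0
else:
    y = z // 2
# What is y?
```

Trace:
`z = 28` → z = 28
`y = 29` → y = 29
`if z > y: ...` → z > y is False → no variable changes
`z = z + y` → z = 57
`if z > 34: ...` → z > 34 is True → y = 0
So y = 0

Answer: 0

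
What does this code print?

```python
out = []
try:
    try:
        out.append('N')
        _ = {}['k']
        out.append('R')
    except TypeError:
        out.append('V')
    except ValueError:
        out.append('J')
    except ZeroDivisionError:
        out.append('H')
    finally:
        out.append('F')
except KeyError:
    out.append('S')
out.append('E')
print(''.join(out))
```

Execution trace: 'N' (try body) → 'F' (finally) → 'S' (outer except KeyError) → 'E' (after the try/except). Output: NFSE

Answer: NFSE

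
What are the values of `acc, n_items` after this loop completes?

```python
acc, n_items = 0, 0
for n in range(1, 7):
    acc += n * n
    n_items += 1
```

Sum of squares and count
`acc, n_items` takes the values: (0, 0) → (1, 0) → (1, 1) → (5, 1) → (5, 2) → (14, 2) → (14, 3) → (30, 3) → (30, 4) → (55, 4) → (55, 5) → (91, 5) → (91, 6)

Answer: 91, 6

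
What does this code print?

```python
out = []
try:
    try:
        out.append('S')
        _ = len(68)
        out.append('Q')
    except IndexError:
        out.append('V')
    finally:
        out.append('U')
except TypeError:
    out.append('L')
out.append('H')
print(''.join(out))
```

Execution trace: 'S' (inner try body) → 'U' (inner finally) → 'L' (outer except TypeError) → 'H' (after the try/except). Output: SULH

Answer: SULH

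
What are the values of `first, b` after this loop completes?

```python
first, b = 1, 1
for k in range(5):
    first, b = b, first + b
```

Fibonacci: after 5 iterations
`first, b` takes the values: (1, 1) → (1, 2) → (2, 3) → (3, 5) → (5, 8) → (8, 13)

Answer: 8, 13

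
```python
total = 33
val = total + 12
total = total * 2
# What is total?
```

Trace:
`total = 33` → total = 33
`val = total + 12` → val = 45
`total = total * 2` → total = 66
So total = 66

Answer: 66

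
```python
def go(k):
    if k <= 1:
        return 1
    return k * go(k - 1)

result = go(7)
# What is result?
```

go(7) = 7 * 6 * 5 * 4 * 3 * 2 * 1 = 5040

Answer: 5040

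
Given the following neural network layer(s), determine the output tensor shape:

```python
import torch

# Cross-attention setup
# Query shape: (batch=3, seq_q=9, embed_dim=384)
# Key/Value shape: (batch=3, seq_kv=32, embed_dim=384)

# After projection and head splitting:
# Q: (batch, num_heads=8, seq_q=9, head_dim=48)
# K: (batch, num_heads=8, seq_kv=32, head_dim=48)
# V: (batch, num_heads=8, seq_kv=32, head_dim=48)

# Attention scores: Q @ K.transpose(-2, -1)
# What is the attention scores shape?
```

Input: (3, 9, 384) -> Output: (3, 8, 9, 32)

Answer: (3, 8, 9, 32)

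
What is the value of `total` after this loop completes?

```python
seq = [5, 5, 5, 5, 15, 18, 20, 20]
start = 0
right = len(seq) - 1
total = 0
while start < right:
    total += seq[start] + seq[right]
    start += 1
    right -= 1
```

Sum of pairs from ends
`total` takes the values: 0 → 25 → 50 → 73 → 93

Answer: 93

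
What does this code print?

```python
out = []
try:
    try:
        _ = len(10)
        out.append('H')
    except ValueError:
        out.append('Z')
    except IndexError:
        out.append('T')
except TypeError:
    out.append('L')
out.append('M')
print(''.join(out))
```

Execution trace: 'L' (outer except TypeError) → 'M' (after the try/except). Output: LM

Answer: LM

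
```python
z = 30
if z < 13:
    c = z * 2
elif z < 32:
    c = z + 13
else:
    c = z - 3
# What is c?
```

Trace:
`z = 30` → z = 30
`if z < 13: ...` → z < 13 is False, z < 32 is True → c = 43
So c = 43

Answer: 43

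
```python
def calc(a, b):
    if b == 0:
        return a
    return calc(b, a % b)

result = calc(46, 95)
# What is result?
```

calc(46, 95) -> calc(95, 46) -> calc(46, 3) -> calc(3, 1) -> calc(1, 0) -> 1

Answer: 1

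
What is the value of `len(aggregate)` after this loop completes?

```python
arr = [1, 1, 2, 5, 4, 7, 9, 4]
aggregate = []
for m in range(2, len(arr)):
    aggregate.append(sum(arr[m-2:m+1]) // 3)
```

Number of 3-element averages
`aggregate` takes the values: [] → [1] → [1, 2] → [1, 2, 3] → [1, 2, 3, 5] → [1, 2, 3, 5, 6] → [1, 2, 3, 5, 6, 6]
So `len(aggregate)` = 6

Answer: 6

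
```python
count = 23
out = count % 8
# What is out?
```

Trace:
`count = 23` → count = 23
`out = count % 8` → out = 7
So out = 7

Answer: 7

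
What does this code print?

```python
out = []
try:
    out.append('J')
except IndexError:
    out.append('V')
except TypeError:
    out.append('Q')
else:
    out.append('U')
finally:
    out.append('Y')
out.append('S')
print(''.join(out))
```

Execution trace: 'J' (try body, no exception) → 'U' (else) → 'Y' (finally) → 'S' (after the try/except). Output: JUYS

Answer: JUYS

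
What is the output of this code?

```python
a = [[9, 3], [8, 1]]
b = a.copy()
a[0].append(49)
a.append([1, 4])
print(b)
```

Key concept: shallow copy with nested lists.
Step by step:
`a = [[9, 3], [8, 1]]` → a = [[9, 3], [8, 1]]
`b = a.copy()` → b = [[9, 3], [8, 1]]
`a[0].append(49)` → a = [[9, 3, 49], [8, 1]]; b = [[9, 3, 49], [8, 1]]
`a.append([1, 4])` → a = [[9, 3, 49], [8, 1], [1, 4]]
`print(b)` → prints [[9, 3, 49], [8, 1]]

Answer: [[9, 3, 49], [8, 1]]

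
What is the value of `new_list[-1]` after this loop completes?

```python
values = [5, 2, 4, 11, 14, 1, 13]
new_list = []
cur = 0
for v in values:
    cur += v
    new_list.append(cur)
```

Cumulative sum ends at 50
`new_list` takes the values: [] → [5] → [5, 7] → [5, 7, 11] → [5, 7, 11, 22] → [5, 7, 11, 22, 36] → [5, 7, 11, 22, 36, 37] → [5, 7, 11, 22, 36, 37, 50]
So `new_list[-1]` = 50

Answer: 50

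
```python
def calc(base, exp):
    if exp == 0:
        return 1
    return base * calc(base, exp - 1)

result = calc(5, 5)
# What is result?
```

calc(5, 5) = 5 * 5 * 5 * 5 * 5 = 3125

Answer: 3125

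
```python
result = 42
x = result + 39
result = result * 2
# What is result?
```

Trace:
`result = 42` → result = 42
`x = result + 39` → x = 81
`result = result * 2` → result = 84
So result = 84

Answer: 84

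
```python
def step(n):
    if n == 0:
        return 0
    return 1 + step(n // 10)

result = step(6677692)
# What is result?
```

Count of digits of 6677692: 7

Answer: 7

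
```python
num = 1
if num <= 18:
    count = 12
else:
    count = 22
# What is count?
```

Trace:
`num = 1` → num = 1
`if num <= 18: ...` → num <= 18 is True → count = 12
So count = 12

Answer: 12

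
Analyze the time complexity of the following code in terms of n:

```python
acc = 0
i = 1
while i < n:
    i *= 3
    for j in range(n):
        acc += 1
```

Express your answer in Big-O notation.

Each loop level contributes: log n × n. Multiplying the contributions gives O(n log n).

Answer: O(n log n)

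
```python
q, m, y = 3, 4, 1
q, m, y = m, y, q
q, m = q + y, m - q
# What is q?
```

Trace:
`q, m, y = 3, 4, 1` → q = 3; m = 4; y = 1
`q, m, y = m, y, q` → q = 4; m = 1; y = 3
`q, m = q + y, m - q` → q = 7; m = -3
So q = 7

Answer: 7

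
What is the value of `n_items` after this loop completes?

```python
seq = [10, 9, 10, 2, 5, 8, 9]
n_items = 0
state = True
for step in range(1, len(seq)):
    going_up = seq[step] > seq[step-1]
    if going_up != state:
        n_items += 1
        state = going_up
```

Count direction changes in [10, 9, 10, 2, 5, 8, 9]
`n_items` takes the values: 0 → 1 → 2 → 3 → 4

Answer: 4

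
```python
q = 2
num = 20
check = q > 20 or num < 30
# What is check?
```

Trace:
`q = 2` → q = 2
`num = 20` → num = 20
`check = q > 20 or num < 30` → check = True
So check = True

Answer: True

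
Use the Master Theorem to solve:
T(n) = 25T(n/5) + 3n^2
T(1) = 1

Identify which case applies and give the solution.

a=25, b=5, f(n)=3n^2. log_5(25) = 2. Since c=2 = 2, Case 2 applies: T(n) = Θ(n^log_b(a) · log n) = O(n^2 log n).

Answer: O(n^2 log n) - Case 2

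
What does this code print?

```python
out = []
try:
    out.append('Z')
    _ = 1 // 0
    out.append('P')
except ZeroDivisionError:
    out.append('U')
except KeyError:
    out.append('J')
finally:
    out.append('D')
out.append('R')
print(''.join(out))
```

Execution trace: 'Z' (try body) → 'U' (except ZeroDivisionError) → 'D' (finally) → 'R' (after the try/except). Output: ZUDR

Answer: ZUDR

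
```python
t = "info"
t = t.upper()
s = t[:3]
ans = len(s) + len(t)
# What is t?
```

Trace:
`t = "info"` → t = 'info'
`t = t.upper()` → t = 'INFO'
`s = t[:3]` → s = 'INF'
`ans = len(s) + len(t)` → ans = 7
So t = 'INFO'

Answer: 'INFO'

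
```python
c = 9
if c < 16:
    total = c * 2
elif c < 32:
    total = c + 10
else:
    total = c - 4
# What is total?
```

Trace:
`c = 9` → c = 9
`if c < 16: ...` → c < 16 is True → total = 18
So total = 18

Answer: 18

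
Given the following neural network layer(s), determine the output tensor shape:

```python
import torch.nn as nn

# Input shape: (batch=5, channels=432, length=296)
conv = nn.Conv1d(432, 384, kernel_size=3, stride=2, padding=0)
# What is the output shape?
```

Input: (5, 432, 296) -> Output: (5, 384, 147)

Answer: (5, 384, 147)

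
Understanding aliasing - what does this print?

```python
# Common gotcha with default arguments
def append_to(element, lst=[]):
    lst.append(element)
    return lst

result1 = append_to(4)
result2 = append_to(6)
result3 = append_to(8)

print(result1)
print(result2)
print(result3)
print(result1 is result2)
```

Key concept: mutable default argument gotcha.
Step by step:
`result1 = append_to(4)` → result1 = [4]
`result2 = append_to(6)` → result1 = [4, 6] (same object as result2); result2 = [4, 6] (same object as result1)
`result3 = append_to(8)` → result1 = [4, 6, 8] (same object as result2, result3); result2 = [4, 6, 8] (same object as result1, result3); result3 = [4, 6, 8] (same object as result1, result2)
`print(result1)` → prints [4, 6, 8]
`print(result2)` → prints [4, 6, 8]
`print(result3)` → prints [4, 6, 8]
`print(result1 is result2)` → prints True

Answer:
[4, 6, 8]
[4, 6, 8]
[4, 6, 8]
True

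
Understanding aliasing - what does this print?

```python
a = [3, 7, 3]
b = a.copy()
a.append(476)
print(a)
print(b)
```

Key concept: list.copy() creates independent copy.
Step by step:
`a = [3, 7, 3]` → a = [3, 7, 3]
`b = a.copy()` → b = [3, 7, 3]
`a.append(476)` → a = [3, 7, 3, 476]
`print(a)` → prints [3, 7, 3, 476]
`print(b)` → prints [3, 7, 3]

Answer:
[3, 7, 3, 476]
[3, 7, 3]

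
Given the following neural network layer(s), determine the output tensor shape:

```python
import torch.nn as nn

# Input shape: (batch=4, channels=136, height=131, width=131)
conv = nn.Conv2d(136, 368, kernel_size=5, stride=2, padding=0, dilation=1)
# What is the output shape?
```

Input: (4, 136, 131, 131) -> Output: (4, 368, 64, 64)

Answer: (4, 368, 64, 64)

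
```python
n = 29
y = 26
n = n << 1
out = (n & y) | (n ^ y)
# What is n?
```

Trace:
`n = 29` → n = 29
`y = 26` → y = 26
`n = n << 1` → n = 58
`out = (n & y) | (n ^ y)` → out = 58
So n = 58

Answer: 58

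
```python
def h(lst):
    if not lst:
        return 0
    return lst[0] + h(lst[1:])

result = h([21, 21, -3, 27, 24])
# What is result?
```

21 + 21 + (-3) + 27 + 24 + 0 = 90

Answer: 90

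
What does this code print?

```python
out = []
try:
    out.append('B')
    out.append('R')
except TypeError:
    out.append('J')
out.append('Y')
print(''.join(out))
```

Execution trace: 'B' (try body) → 'R' (try body, no exception) → 'Y' (after the try/except). Output: BRY

Answer: BRY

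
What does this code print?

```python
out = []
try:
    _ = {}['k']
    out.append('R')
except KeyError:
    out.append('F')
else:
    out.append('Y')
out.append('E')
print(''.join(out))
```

Execution trace: 'F' (except KeyError) → 'E' (after the try/except). Output: FE

Answer: FE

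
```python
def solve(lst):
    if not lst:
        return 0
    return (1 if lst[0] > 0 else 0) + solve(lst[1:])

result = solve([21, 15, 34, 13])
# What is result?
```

Count of positive elements in [21, 15, 34, 13] = 4

Answer: 4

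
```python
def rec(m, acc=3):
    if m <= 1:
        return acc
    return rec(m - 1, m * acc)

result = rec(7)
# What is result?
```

Accumulator trace (n, acc): (7, 3) -> (6, 21) -> (5, 126) -> (4, 630) -> (3, 2520) -> (2, 7560) -> (1, 15120) -> return 15120

Answer: 15120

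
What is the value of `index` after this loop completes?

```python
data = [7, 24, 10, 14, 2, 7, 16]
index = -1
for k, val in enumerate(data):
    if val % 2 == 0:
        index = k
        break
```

First even number index in [7, 24, 10, 14, 2, 7, 16]
`index` takes the values: -1 → 1

Answer: 1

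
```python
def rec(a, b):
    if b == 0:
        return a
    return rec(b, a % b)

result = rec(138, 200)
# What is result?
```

rec(138, 200) -> rec(200, 138) -> rec(138, 62) -> rec(62, 14) -> rec(14, 6) -> rec(6, 2) -> rec(2, 0) -> 2

Answer: 2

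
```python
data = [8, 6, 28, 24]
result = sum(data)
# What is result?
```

Trace:
`data = [8, 6, 28, 24]` → data = [8, 6, 28, 24]
`result = sum(data)` → result = 66
So result = 66

Answer: 66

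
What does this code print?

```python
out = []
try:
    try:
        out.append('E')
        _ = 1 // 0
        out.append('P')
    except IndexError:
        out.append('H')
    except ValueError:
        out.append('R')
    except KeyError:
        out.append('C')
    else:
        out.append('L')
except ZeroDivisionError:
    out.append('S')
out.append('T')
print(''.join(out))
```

Execution trace: 'E' (try body) → 'S' (outer except ZeroDivisionError) → 'T' (after the try/except). Output: EST

Answer: EST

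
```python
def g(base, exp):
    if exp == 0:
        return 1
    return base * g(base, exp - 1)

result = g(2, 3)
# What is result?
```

g(2, 3) = 2 * 2 * 2 = 8

Answer: 8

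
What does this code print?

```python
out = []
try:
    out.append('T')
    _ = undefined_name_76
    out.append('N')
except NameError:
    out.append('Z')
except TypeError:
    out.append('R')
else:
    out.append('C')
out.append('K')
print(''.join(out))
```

Execution trace: 'T' (try body) → 'Z' (except NameError) → 'K' (after the try/except). Output: TZK

Answer: TZK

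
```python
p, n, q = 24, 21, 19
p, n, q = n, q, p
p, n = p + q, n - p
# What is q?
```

Trace:
`p, n, q = 24, 21, 19` → p = 24; n = 21; q = 19
`p, n, q = n, q, p` → p = 21; n = 19; q = 24
`p, n = p + q, n - p` → p = 45; n = -2
So q = 24

Answer: 24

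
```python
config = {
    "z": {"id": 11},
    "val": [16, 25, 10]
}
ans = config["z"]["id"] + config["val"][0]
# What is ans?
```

Trace:
`config = { ...` → config = {'z': {'id': 11}, 'val': [16, 25, 10]}
`ans = config["z"]["id"] + config["val"][0]` → ans = 27
So ans = 27

Answer: 27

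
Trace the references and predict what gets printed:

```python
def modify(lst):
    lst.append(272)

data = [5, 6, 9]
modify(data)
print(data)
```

Key concept: function modifies passed list.
Step by step:
`data = [5, 6, 9]` → data = [5, 6, 9]
`modify(data)` → data = [5, 6, 9, 272]
`print(data)` → prints [5, 6, 9, 272]

Answer: [5, 6, 9, 272]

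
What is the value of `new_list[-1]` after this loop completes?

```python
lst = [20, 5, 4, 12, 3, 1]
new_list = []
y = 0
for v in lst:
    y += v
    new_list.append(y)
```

Cumulative sum ends at 45
`new_list` takes the values: [] → [20] → [20, 25] → [20, 25, 29] → [20, 25, 29, 41] → [20, 25, 29, 41, 44] → [20, 25, 29, 41, 44, 45]
So `new_list[-1]` = 45

Answer: 45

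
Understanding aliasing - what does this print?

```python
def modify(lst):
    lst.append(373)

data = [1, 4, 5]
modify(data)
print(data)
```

Key concept: function modifies passed list.
Step by step:
`data = [1, 4, 5]` → data = [1, 4, 5]
`modify(data)` → data = [1, 4, 5, 373]
`print(data)` → prints [1, 4, 5, 373]

Answer: [1, 4, 5, 373]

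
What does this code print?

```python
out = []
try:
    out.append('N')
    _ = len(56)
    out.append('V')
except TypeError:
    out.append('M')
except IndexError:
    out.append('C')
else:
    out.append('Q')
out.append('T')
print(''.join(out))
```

Execution trace: 'N' (try body) → 'M' (except TypeError) → 'T' (after the try/except). Output: NMT

Answer: NMT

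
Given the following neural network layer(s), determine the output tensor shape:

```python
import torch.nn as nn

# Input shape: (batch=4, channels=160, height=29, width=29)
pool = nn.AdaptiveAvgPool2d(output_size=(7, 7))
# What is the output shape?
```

Input: (4, 160, 29, 29) -> Output: (4, 160, 7, 7)

Answer: (4, 160, 7, 7)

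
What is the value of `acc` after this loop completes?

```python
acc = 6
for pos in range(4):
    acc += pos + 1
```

Start at 6, add 1 to 4 = 16
`acc` takes the values: 6 → 7 → 9 → 12 → 16

Answer: 16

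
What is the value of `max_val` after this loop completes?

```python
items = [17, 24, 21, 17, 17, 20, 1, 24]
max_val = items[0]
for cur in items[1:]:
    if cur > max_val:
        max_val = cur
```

Maximum of [17, 24, 21, 17, 17, 20, 1, 24]
`max_val` takes the values: 17 → 24

Answer: 24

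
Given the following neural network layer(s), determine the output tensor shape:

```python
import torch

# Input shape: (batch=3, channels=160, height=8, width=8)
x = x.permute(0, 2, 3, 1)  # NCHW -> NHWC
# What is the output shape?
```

Input: (3, 160, 8, 8) -> Output: (3, 8, 8, 160)

Answer: (3, 8, 8, 160)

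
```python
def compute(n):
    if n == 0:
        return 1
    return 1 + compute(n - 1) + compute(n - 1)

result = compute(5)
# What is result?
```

compute(n) = 1 + 2·compute(n-1), compute(0)=1. Closed form: (1+1)·2^5 - 1 = 63.

Answer: 63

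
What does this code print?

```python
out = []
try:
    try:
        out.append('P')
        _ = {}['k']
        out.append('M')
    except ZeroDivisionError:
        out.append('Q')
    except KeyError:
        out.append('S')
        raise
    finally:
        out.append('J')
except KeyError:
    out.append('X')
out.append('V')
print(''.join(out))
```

Execution trace: 'P' (inner try body) → 'S' (inner except KeyError) → 'J' (inner finally) → 'X' (outer except KeyError) → 'V' (after the try/except). Output: PSJXV

Answer: PSJXV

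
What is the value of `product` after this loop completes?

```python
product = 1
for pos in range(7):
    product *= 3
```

3^7 = 2187
`product` takes the values: 1 → 3 → 9 → 27 → 81 → 243 → 729 → 2187

Answer: 2187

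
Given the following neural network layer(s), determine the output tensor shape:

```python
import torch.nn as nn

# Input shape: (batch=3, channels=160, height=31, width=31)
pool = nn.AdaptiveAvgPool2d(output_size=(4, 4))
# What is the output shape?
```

Input: (3, 160, 31, 31) -> Output: (3, 160, 4, 4)

Answer: (3, 160, 4, 4)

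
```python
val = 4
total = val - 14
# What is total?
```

Trace:
`val = 4` → val = 4
`total = val - 14` → total = -10
So total = -10

Answer: -10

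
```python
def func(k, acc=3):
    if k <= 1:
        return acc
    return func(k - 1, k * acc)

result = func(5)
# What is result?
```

Accumulator trace (n, acc): (5, 3) -> (4, 15) -> (3, 60) -> (2, 180) -> (1, 360) -> return 360

Answer: 360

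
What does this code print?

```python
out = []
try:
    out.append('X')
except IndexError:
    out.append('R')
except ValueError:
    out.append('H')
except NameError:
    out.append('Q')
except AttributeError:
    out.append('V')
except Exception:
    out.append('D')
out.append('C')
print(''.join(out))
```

Execution trace: 'X' (try body, no exception) → 'C' (after the try/except). Output: XC

Answer: XC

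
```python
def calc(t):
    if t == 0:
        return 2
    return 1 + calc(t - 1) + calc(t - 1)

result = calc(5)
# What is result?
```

calc(t) = 1 + 2·calc(t-1), calc(0)=2. Closed form: (2+1)·2^5 - 1 = 95.

Answer: 95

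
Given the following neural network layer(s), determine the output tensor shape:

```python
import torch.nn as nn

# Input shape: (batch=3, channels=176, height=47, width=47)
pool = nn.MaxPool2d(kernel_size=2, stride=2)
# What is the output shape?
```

Input: (3, 176, 47, 47) -> Output: (3, 176, 23, 23)

Answer: (3, 176, 23, 23)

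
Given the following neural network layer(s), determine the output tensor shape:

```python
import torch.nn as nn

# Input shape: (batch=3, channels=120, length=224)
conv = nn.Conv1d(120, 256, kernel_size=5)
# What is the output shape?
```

Input: (3, 120, 224) -> Output: (3, 256, 220)

Answer: (3, 256, 220)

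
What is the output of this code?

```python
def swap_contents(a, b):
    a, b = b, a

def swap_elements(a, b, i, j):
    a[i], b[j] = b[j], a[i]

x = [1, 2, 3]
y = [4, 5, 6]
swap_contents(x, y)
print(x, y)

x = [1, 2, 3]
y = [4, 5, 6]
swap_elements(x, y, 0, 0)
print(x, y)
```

Key concept: parameter rebinding vs mutation.
Step by step:
`x = [1, 2, 3]` → x = [1, 2, 3]
`y = [4, 5, 6]` → y = [4, 5, 6]
`swap_contents(x, y)` → no visible change to tracked variables
`print(x, y)` → prints [1, 2, 3] [4, 5, 6]
`x = [1, 2, 3]` → x = [1, 2, 3]
`y = [4, 5, 6]` → y = [4, 5, 6]
`swap_elements(x, y, 0, 0)` → x = [4, 2, 3]; y = [1, 5, 6]
`print(x, y)` → prints [4, 2, 3] [1, 5, 6]

Answer:
[1, 2, 3] [4, 5, 6]
[4, 2, 3] [1, 5, 6]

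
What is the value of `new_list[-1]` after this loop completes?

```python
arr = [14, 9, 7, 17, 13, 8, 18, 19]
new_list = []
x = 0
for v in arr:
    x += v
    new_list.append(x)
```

Cumulative sum ends at 105
`new_list` takes the values: [] → [14] → [14, 23] → [14, 23, 30] → [14, 23, 30, 47] → [14, 23, 30, 47, 60] → [14, 23, 30, 47, 60, 68] → [14, 23, 30, 47, 60, 68, 86] → [14, 23, 30, 47, 60, 68, 86, 105]
So `new_list[-1]` = 105

Answer: 105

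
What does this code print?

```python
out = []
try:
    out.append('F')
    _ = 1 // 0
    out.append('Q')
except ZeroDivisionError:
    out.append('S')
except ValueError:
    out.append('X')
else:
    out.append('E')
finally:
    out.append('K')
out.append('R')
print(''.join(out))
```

Execution trace: 'F' (try body) → 'S' (except ZeroDivisionError) → 'K' (finally) → 'R' (after the try/except). Output: FSKR

Answer: FSKR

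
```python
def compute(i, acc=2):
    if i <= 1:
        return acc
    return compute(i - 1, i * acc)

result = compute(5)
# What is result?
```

Accumulator trace (n, acc): (5, 2) -> (4, 10) -> (3, 40) -> (2, 120) -> (1, 240) -> return 240

Answer: 240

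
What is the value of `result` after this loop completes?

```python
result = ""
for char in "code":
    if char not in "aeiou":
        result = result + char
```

Remove vowels from 'code'
`result` takes the values: "" → "c" → "cd"

Answer: "cd"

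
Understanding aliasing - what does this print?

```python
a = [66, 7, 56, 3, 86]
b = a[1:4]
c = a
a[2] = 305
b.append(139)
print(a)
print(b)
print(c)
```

Key concept: slice vs alias.
Step by step:
`a = [66, 7, 56, 3, 86]` → a = [66, 7, 56, 3, 86]
`b = a[1:4]` → b = [7, 56, 3]
`c = a` → c = [66, 7, 56, 3, 86] (same object as a)
`a[2] = 305` → a = [66, 7, 305, 3, 86] (same object as c); c = [66, 7, 305, 3, 86] (same object as a)
`b.append(139)` → b = [7, 56, 3, 139]
`print(a)` → prints [66, 7, 305, 3, 86]
`print(b)` → prints [7, 56, 3, 139]
`print(c)` → prints [66, 7, 305, 3, 86]

Answer:
[66, 7, 305, 3, 86]
[7, 56, 3, 139]
[66, 7, 305, 3, 86]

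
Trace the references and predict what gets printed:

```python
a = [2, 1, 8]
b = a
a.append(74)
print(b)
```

Key concept: basic list aliasing.
Step by step:
`a = [2, 1, 8]` → a = [2, 1, 8]
`b = a` → b = [2, 1, 8] (same object as a)
`a.append(74)` → a = [2, 1, 8, 74] (same object as b); b = [2, 1, 8, 74] (same object as a)
`print(b)` → prints [2, 1, 8, 74]

Answer: [2, 1, 8, 74]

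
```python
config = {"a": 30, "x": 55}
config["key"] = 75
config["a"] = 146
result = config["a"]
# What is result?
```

Trace:
`config = {"a": 30, "x": 55}` → config = {'a': 30, 'x': 55}
`config["key"] = 75` → config = {'a': 30, 'x': 55, 'key': 75}
`config["a"] = 146` → config = {'a': 146, 'x': 55, 'key': 75}
`result = config["a"]` → result = 146
So result = 146

Answer: 146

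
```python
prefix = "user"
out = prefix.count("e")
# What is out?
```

Trace:
`prefix = "user"` → prefix = 'user'
`out = prefix.count("e")` → out = 1
So out = 1

Answer: 1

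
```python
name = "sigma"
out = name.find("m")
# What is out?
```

Trace:
`name = "sigma"` → name = 'sigma'
`out = name.find("m")` → out = 3
So out = 3

Answer: 3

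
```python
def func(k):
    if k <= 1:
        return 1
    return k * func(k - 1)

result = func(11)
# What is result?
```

func(11) = 11 * 10 * 9 * 8 * 7 * 6 * 5 * 4 * 3 * 2 * 1 = 39916800

Answer: 39916800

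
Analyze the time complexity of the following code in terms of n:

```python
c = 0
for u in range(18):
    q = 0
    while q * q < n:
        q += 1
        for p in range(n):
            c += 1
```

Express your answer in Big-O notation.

Each loop level contributes: 1 × √n × n. Multiplying the contributions gives O(n√n).

Answer: O(n√n)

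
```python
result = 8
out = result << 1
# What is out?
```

Trace:
`result = 8` → result = 8
`out = result << 1` → out = 16
So out = 16

Answer: 16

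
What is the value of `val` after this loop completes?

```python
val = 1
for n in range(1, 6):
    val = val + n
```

Start at 1, add 1 through 5
`val` takes the values: 1 → 2 → 4 → 7 → 11 → 16

Answer: 16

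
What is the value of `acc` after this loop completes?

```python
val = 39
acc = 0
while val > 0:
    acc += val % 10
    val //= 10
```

Sum digits of 39
`acc` takes the values: 0 → 9 → 12

Answer: 12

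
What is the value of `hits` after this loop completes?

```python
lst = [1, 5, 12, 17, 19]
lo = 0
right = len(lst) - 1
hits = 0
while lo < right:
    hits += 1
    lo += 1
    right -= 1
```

Iterations until pointers meet (list length 5)
`hits` takes the values: 0 → 1 → 2

Answer: 2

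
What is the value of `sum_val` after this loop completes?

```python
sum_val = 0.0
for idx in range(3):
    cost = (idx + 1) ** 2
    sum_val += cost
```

Sum of squared losses 1² + 2² + ... + 3²
`sum_val` takes the values: 0.0 → 1.0 → 5.0 → 14.0

Answer: 14.0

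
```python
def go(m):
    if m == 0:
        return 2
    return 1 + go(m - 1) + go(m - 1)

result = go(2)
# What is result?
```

go(m) = 1 + 2·go(m-1), go(0)=2. Closed form: (2+1)·2^2 - 1 = 11.

Answer: 11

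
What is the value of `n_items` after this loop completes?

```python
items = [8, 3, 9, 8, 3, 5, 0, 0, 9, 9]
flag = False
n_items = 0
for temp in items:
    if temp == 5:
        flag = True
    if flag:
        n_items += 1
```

Count elements after first 5 in [8, 3, 9, 8, 3, 5, 0, 0, 9, 9]
`n_items` takes the values: 0 → 1 → 2 → 3 → 4 → 5

Answer: 5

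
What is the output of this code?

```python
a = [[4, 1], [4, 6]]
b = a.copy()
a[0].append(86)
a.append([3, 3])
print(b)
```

Key concept: shallow copy with nested lists.
Step by step:
`a = [[4, 1], [4, 6]]` → a = [[4, 1], [4, 6]]
`b = a.copy()` → b = [[4, 1], [4, 6]]
`a[0].append(86)` → a = [[4, 1, 86], [4, 6]]; b = [[4, 1, 86], [4, 6]]
`a.append([3, 3])` → a = [[4, 1, 86], [4, 6], [3, 3]]
`print(b)` → prints [[4, 1, 86], [4, 6]]

Answer: [[4, 1, 86], [4, 6]]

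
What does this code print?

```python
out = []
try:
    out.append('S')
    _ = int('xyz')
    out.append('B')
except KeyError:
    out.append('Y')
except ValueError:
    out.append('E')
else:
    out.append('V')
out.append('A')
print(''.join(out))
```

Execution trace: 'S' (try body) → 'E' (except ValueError) → 'A' (after the try/except). Output: SEA

Answer: SEA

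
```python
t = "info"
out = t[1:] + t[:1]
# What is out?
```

Trace:
`t = "info"` → t = 'info'
`out = t[1:] + t[:1]` → out = 'nfoi'
So out = 'nfoi'

Answer: 'nfoi'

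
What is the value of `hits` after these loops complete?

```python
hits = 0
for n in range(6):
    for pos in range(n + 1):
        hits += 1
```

Triangle: 1 + 2 + ... + 6
`hits` takes the values: 0 → 1 → 2 → 3 → 4 → 5 → 6 → 7 → 8 → 9 → 10 → 11 → 12 → 13 → 14 → 15 → 16 → 17 → 18 → 19 → 20 → 21

Answer: 21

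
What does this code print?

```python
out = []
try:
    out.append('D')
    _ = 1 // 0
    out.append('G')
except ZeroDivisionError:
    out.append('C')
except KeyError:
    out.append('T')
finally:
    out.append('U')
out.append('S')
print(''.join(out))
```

Execution trace: 'D' (try body) → 'C' (except ZeroDivisionError) → 'U' (finally) → 'S' (after the try/except). Output: DCUS

Answer: DCUS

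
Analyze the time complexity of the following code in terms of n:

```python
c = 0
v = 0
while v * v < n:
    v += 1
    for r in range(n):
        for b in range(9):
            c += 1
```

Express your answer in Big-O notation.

Each loop level contributes: √n × n × 1. Multiplying the contributions gives O(n√n).

Answer: O(n√n)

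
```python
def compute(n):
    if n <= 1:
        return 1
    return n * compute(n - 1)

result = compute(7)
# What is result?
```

compute(7) = 7 * 6 * 5 * 4 * 3 * 2 * 1 = 5040

Answer: 5040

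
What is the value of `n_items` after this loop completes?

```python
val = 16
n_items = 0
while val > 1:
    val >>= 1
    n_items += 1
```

Count right shifts until 1
`n_items` takes the values: 0 → 1 → 2 → 3 → 4

Answer: 4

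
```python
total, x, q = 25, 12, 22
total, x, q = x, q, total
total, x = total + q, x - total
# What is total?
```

Trace:
`total, x, q = 25, 12, 22` → total = 25; x = 12; q = 22
`total, x, q = x, q, total` → total = 12; x = 22; q = 25
`total, x = total + q, x - total` → total = 37; x = 10
So total = 37

Answer: 37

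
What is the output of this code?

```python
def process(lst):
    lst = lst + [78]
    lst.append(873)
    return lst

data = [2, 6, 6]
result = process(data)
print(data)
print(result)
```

Key concept: rebinding parameter vs mutation.
Step by step:
`data = [2, 6, 6]` → data = [2, 6, 6]
`result = process(data)` → result = [2, 6, 6, 78, 873]
`print(data)` → prints [2, 6, 6]
`print(result)` → prints [2, 6, 6, 78, 873]

Answer:
[2, 6, 6]
[2, 6, 6, 78, 873]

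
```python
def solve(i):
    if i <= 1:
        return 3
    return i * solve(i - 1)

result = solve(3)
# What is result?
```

solve(3) = 3 * 2 * 3 = 18

Answer: 18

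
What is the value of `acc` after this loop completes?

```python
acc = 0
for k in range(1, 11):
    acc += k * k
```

Sum of squares 1² to 10² = 385
`acc` takes the values: 0 → 1 → 5 → 14 → 30 → 55 → 91 → 140 → 204 → 285 → 385

Answer: 385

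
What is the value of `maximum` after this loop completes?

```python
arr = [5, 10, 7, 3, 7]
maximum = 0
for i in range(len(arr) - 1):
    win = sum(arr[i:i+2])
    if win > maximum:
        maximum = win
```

Max sum of 2-element window in [5, 10, 7, 3, 7]
`maximum` takes the values: 0 → 15 → 17

Answer: 17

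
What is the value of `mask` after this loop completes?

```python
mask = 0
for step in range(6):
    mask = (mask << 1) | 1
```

Build 6 consecutive 1-bits: 0b111111
`mask` takes the values: 0 → 1 → 3 → 7 → 15 → 31 → 63

Answer: 63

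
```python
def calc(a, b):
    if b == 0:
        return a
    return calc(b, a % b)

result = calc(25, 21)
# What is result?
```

calc(25, 21) -> calc(21, 4) -> calc(4, 1) -> calc(1, 0) -> 1

Answer: 1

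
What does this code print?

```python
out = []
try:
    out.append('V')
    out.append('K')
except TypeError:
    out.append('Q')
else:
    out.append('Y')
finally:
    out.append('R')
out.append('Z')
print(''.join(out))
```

Execution trace: 'V' (try body) → 'K' (try body, no exception) → 'Y' (else) → 'R' (finally) → 'Z' (after the try/except). Output: VKYRZ

Answer: VKYRZ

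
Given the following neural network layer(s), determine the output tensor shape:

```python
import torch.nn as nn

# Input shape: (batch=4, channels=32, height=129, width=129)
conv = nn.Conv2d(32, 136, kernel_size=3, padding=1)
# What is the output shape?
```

Input: (4, 32, 129, 129) -> Output: (4, 136, 129, 129)

Answer: (4, 136, 129, 129)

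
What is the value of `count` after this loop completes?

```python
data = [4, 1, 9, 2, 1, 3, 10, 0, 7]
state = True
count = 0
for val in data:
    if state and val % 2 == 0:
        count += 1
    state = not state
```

Count even values at even positions
`count` takes the values: 0 → 1 → 2

Answer: 2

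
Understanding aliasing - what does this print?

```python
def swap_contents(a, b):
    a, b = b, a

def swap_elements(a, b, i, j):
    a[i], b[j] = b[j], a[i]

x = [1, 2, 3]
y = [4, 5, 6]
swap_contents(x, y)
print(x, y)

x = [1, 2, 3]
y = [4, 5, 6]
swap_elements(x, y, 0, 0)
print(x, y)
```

Key concept: parameter rebinding vs mutation.
Step by step:
`x = [1, 2, 3]` → x = [1, 2, 3]
`y = [4, 5, 6]` → y = [4, 5, 6]
`swap_contents(x, y)` → no visible change to tracked variables
`print(x, y)` → prints [1, 2, 3] [4, 5, 6]
`x = [1, 2, 3]` → x = [1, 2, 3]
`y = [4, 5, 6]` → y = [4, 5, 6]
`swap_elements(x, y, 0, 0)` → x = [4, 2, 3]; y = [1, 5, 6]
`print(x, y)` → prints [4, 2, 3] [1, 5, 6]

Answer:
[1, 2, 3] [4, 5, 6]
[4, 2, 3] [1, 5, 6]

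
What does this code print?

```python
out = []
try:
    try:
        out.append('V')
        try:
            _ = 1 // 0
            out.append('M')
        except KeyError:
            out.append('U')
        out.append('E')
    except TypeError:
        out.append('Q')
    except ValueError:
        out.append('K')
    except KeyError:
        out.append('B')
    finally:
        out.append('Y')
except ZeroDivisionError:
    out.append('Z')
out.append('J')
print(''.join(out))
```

Execution trace: 'V' (try body) → 'Y' (finally) → 'Z' (outer except ZeroDivisionError) → 'J' (after the try/except). Output: VYZJ

Answer: VYZJ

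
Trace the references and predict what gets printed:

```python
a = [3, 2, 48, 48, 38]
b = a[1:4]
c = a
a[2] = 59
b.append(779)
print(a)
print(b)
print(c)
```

Key concept: slice vs alias.
Step by step:
`a = [3, 2, 48, 48, 38]` → a = [3, 2, 48, 48, 38]
`b = a[1:4]` → b = [2, 48, 48]
`c = a` → c = [3, 2, 48, 48, 38] (same object as a)
`a[2] = 59` → a = [3, 2, 59, 48, 38] (same object as c); c = [3, 2, 59, 48, 38] (same object as a)
`b.append(779)` → b = [2, 48, 48, 779]
`print(a)` → prints [3, 2, 59, 48, 38]
`print(b)` → prints [2, 48, 48, 779]
`print(c)` → prints [3, 2, 59, 48, 38]

Answer:
[3, 2, 59, 48, 38]
[2, 48, 48, 779]
[3, 2, 59, 48, 38]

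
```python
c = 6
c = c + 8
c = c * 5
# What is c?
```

Trace:
`c = 6` → c = 6
`c = c + 8` → c = 14
`c = c * 5` → c = 70
So c = 70

Answer: 70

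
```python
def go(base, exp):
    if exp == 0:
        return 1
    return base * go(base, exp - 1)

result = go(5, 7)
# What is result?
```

go(5, 7) = 5 * 5 * 5 * 5 * 5 * 5 * 5 = 78125

Answer: 78125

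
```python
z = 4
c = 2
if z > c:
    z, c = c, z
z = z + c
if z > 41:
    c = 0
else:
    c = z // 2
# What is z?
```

Trace:
`z = 4` → z = 4
`c = 2` → c = 2
`if z > c: ...` → z > c is True → z = 2; c = 4
`z = z + c` → z = 6
`if z > 41: ...` → z > 41 is False, take else branch → c = 3
So z = 6

Answer: 6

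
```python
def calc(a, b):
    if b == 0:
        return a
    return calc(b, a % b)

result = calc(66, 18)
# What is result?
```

calc(66, 18) -> calc(18, 12) -> calc(12, 6) -> calc(6, 0) -> 6

Answer: 6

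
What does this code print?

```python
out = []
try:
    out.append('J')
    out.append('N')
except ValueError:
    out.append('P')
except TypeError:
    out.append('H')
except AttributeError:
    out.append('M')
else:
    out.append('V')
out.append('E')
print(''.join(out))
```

Execution trace: 'J' (try body) → 'N' (try body, no exception) → 'V' (else) → 'E' (after the try/except). Output: JNVE

Answer: JNVE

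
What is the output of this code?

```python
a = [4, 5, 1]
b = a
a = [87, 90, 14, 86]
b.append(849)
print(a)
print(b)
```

Key concept: rebinding vs mutation: a is rebound to a new list, b still points at the original.
Step by step:
`a = [4, 5, 1]` → a = [4, 5, 1]
`b = a` → b = [4, 5, 1] (same object as a)
`a = [87, 90, 14, 86]` → a = [87, 90, 14, 86]
`b.append(849)` → b = [4, 5, 1, 849]
`print(a)` → prints [87, 90, 14, 86]
`print(b)` → prints [4, 5, 1, 849]

Answer:
[87, 90, 14, 86]
[4, 5, 1, 849]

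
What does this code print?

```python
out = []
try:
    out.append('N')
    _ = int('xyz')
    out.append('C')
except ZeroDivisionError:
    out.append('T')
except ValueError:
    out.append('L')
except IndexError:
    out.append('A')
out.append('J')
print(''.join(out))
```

Execution trace: 'N' (try body) → 'L' (except ValueError) → 'J' (after the try/except). Output: NLJ

Answer: NLJ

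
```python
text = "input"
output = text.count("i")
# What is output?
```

Trace:
`text = "input"` → text = 'input'
`output = text.count("i")` → output = 1
So output = 1

Answer: 1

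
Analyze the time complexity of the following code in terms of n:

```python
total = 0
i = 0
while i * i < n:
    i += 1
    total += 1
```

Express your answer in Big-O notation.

Each loop level contributes: √n. Multiplying the contributions gives O(√n).

Answer: O(√n)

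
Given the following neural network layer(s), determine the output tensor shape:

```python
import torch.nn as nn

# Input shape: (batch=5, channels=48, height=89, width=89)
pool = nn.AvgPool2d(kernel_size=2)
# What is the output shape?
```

Input: (5, 48, 89, 89) -> Output: (5, 48, 44, 44)

Answer: (5, 48, 44, 44)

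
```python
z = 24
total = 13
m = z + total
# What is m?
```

Trace:
`z = 24` → z = 24
`total = 13` → total = 13
`m = z + total` → m = 37
So m = 37

Answer: 37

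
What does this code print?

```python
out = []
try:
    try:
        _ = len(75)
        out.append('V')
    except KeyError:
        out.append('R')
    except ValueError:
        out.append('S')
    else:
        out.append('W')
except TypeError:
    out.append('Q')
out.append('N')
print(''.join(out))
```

Execution trace: 'Q' (outer except TypeError) → 'N' (after the try/except). Output: QN

Answer: QN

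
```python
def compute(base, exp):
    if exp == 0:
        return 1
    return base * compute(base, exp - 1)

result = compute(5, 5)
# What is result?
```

compute(5, 5) = 5 * 5 * 5 * 5 * 5 = 3125

Answer: 3125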